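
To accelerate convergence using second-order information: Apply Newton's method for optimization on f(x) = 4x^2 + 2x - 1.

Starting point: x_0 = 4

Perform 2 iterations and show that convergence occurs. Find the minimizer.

f(x) = 4x^2 + 2x - 1, f'(x) = 8x + (2), f''(x) = 8
Step 1: f'(4) = 34, x_1 = 4 - 34/8 = -1/4
Step 2: f'(-1/4) = 0, x_2 = -1/4 (converged)
Newton's method converges in 1 step for quadratics.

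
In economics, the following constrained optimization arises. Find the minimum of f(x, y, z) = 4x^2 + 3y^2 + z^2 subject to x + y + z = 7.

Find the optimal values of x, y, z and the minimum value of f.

Using Lagrange multipliers on f = 4x^2 + 3y^2 + z^2 with constraint x + y + z = 7:
Conditions: 2*4*x = lambda, 2*3*y = lambda, 2*1*z = lambda
So x = lambda/8, y = lambda/6, z = lambda/2
Substituting into constraint: lambda * (19/24) = 7
lambda = 168/19
x = 21/19, y = 28/19, z = 84/19
Minimum value = 588/19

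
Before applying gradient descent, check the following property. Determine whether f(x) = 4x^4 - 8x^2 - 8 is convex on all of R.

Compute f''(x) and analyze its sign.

f(x) = 4x^4 - 8x^2 - 8
f'(x) = 16x^3 + -16x
f''(x) = 48x^2 + -16
f''(0) = -16 < 0, so not convex near x = 0
Therefore, f is not globally convex on R.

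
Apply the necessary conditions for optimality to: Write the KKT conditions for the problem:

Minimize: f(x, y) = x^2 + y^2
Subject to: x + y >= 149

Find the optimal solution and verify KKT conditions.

KKT conditions for min x^2 + y^2 s.t. x + y >= 149:
Stationarity: 2x = mu, 2y = mu
So x = y = mu/2.
Complementary slackness: mu*(x + y - 149) = 0
Primal feasibility: x + y >= 149; dual feasibility: mu >= 0
If mu = 0 then x = y = 0, but 0 + 0 < 149 is infeasible, so the constraint is active.
Constraint active: x + y = 2*(mu/2) = 149 => mu = 149
x = y = 149/2, f = 22201/2
Verify: stationarity 2*(149/2) = 149 = mu; primal 149/2 + 149/2 = 149 >= 149; dual mu = 149 >= 0; complementary slackness 149*(149 - 149) = 0. All KKT conditions hold.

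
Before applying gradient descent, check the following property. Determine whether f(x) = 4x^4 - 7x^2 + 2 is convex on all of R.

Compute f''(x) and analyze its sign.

f(x) = 4x^4 - 7x^2 + 2
f'(x) = 16x^3 + -14x
f''(x) = 48x^2 + -14
f''(0) = -14 < 0, so not convex near x = 0
Therefore, f is not globally convex on R.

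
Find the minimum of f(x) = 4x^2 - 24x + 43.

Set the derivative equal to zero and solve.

f(x) = 4x^2 - 24x + 43
f'(x) = 8x + (-24) = 0
x = 24/8 = 3
f(3) = 7
Since f''(x) = 8 > 0, this is a minimum.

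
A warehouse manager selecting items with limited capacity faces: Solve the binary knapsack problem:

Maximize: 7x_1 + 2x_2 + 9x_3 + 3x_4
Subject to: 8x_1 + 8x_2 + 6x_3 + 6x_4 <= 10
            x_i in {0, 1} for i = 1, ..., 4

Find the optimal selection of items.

Items: item 1 (v=7, w=8), item 2 (v=2, w=8), item 3 (v=9, w=6), item 4 (v=3, w=6)
Capacity: 10
Checking all 16 subsets (w = total weight, v = total value):
  {}: w = 0, v = 0
  {1}: w = 8, v = 7
  {2}: w = 8, v = 2
  {3}: w = 6, v = 9
  {4}: w = 6, v = 3
  {1, 2}: w = 16 > 10, infeasible
  {1, 3}: w = 14 > 10, infeasible
  {1, 4}: w = 14 > 10, infeasible
  {2, 3}: w = 14 > 10, infeasible
  {2, 4}: w = 14 > 10, infeasible
  {3, 4}: w = 12 > 10, infeasible
  {1, 2, 3}: w = 22 > 10, infeasible
  {1, 2, 4}: w = 22 > 10, infeasible
  {1, 3, 4}: w = 20 > 10, infeasible
  {2, 3, 4}: w = 20 > 10, infeasible
  {1, 2, 3, 4}: w = 28 > 10, infeasible
Best feasible subset: items [3]
Total weight: 6 <= 10, total value: 9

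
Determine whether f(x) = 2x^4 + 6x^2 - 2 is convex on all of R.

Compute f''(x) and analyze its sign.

f(x) = 2x^4 + 6x^2 - 2
f'(x) = 8x^3 + 12x
f''(x) = 24x^2 + 12
f''(x) = 24x^2 + 12 >= 12 > 0 for all x
Therefore, f is convex on R.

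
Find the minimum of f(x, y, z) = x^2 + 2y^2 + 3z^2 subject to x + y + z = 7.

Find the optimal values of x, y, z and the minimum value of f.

Using Lagrange multipliers on f = x^2 + 2y^2 + 3z^2 with constraint x + y + z = 7:
Conditions: 2*1*x = lambda, 2*2*y = lambda, 2*3*z = lambda
So x = lambda/2, y = lambda/4, z = lambda/6
Substituting into constraint: lambda * (11/12) = 7
lambda = 84/11
x = 42/11, y = 21/11, z = 14/11
Minimum value = 294/11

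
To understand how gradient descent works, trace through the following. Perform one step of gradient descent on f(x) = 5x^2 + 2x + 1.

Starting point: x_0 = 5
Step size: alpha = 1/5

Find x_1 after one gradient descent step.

f(x) = 5x^2 + 2x + 1
f'(x) = 10x + 2
f'(5) = 10*5 + (2) = 52
x_1 = x_0 - alpha * f'(x_0) = 5 - 1/5 * 52 = -27/5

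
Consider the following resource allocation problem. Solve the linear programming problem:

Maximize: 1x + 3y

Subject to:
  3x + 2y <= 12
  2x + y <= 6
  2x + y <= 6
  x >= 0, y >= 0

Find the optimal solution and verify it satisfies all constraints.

Feasible vertices: (0, 0), (0, 6), (3, 0)
Objective 1x + 3y at each vertex:
  (0, 0): 0
  (0, 6): 18
  (3, 0): 3
Maximum is 18 at (0, 6).
Verify constraints at (x, y) = (0, 6):
  3*0 + 2*6 = 12 <= 12 (active)
  2*0 + 1*6 = 6 <= 6 (active)
  2*0 + 1*6 = 6 <= 6 (active)
  x = 0 >= 0, y = 6 >= 0. All constraints satisfied.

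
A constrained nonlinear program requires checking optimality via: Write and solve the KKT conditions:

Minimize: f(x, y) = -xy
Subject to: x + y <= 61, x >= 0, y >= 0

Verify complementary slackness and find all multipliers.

Problem: min -xy s.t. x + y <= 61 (multiplier lambda), x >= 0 (mu_x), y >= 0 (mu_y)
KKT stationarity: -y + lambda - mu_x = 0, -x + lambda - mu_y = 0, with lambda, mu_x, mu_y >= 0
Complementary slackness: lambda*(x + y - 61) = 0, mu_x*x = 0, mu_y*y = 0
If lambda = 0: y = -mu_x <= 0 and x = -mu_y <= 0 force x = y = 0 with f = 0; but x = y = 61/2 is feasible with f = -3721/4 < 0, so this is not the minimum. Hence lambda > 0 and x + y = 61.
Try x > 0, y > 0 (so mu_x = mu_y = 0): y = lambda, x = lambda => x = y = lambda
x + y = 61 => 2*lambda = 61 => lambda = 61/2
x* = y* = 61/2 > 0, consistent with mu_x = mu_y = 0.
(Any feasible point with x = 0 or y = 0 has f = 0 > -3721/4, so the minimum is not on those boundaries.)
min(-xy) = -3721/4 (i.e. max xy = 3721/4)
Multipliers: lambda = 61/2, mu_x = 0, mu_y = 0
Complementary slackness: lambda*(x + y - 61) = 61/2*(61/2 + 61/2 - 61) = 0, mu_x*x = 0*61/2 = 0, mu_y*y = 0*61/2 = 0. Satisfied.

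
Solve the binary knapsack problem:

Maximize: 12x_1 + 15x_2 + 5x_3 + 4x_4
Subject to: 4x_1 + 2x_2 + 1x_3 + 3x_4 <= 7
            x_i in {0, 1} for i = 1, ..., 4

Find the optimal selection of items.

Items: item 1 (v=12, w=4), item 2 (v=15, w=2), item 3 (v=5, w=1), item 4 (v=4, w=3)
Capacity: 7
Checking all 16 subsets (w = total weight, v = total value):
  {}: w = 0, v = 0
  {1}: w = 4, v = 12
  {2}: w = 2, v = 15
  {3}: w = 1, v = 5
  {4}: w = 3, v = 4
  {1, 2}: w = 6, v = 27
  {1, 3}: w = 5, v = 17
  {1, 4}: w = 7, v = 16
  {2, 3}: w = 3, v = 20
  {2, 4}: w = 5, v = 19
  {3, 4}: w = 4, v = 9
  {1, 2, 3}: w = 7, v = 32
  {1, 2, 4}: w = 9 > 7, infeasible
  {1, 3, 4}: w = 8 > 7, infeasible
  {2, 3, 4}: w = 6, v = 24
  {1, 2, 3, 4}: w = 10 > 7, infeasible
Best feasible subset: items [1, 2, 3]
Total weight: 7 <= 7, total value: 32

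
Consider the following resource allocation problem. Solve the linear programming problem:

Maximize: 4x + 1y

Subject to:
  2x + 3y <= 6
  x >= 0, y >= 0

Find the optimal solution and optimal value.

The feasible region has vertices at [(0, 0), (3, 0), (0, 2)].
Checking objective 4x + 1y at each vertex:
  (0, 0): 4*0 + 1*0 = 0
  (3, 0): 4*3 + 1*0 = 12
  (0, 2): 4*0 + 1*2 = 2
Maximum is 12 at (3, 0).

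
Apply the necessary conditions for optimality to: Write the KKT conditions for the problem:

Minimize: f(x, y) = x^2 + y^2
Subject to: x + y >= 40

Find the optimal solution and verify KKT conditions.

KKT conditions for min x^2 + y^2 s.t. x + y >= 40:
Stationarity: 2x = mu, 2y = mu
So x = y = mu/2.
Complementary slackness: mu*(x + y - 40) = 0
Primal feasibility: x + y >= 40; dual feasibility: mu >= 0
If mu = 0 then x = y = 0, but 0 + 0 < 40 is infeasible, so the constraint is active.
Constraint active: x + y = 2*(mu/2) = 40 => mu = 40
x = y = 20, f = 800
Verify: stationarity 2*20 = 40 = mu; primal 20 + 20 = 40 >= 40; dual mu = 40 >= 0; complementary slackness 40*(40 - 40) = 0. All KKT conditions hold.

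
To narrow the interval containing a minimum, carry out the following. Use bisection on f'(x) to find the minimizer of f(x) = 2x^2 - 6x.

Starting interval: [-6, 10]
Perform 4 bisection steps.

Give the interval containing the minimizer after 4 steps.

Finding critical point of f(x) = 2x^2 - 6x using bisection on f'(x) = 4x + -6.
f'(x) = 0 when x = 3/2.
Starting interval: [-6, 10]
Step 1: mid = 2, f'(mid) = 2, new interval = [-6, 2]
Step 2: mid = -2, f'(mid) = -14, new interval = [-2, 2]
Step 3: mid = 0, f'(mid) = -6, new interval = [0, 2]
Step 4: mid = 1, f'(mid) = -2, new interval = [1, 2]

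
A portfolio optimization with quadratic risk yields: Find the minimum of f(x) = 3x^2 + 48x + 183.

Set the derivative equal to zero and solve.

f(x) = 3x^2 + 48x + 183
f'(x) = 6x + (48) = 0
x = -48/6 = -8
f(-8) = -9
Since f''(x) = 6 > 0, this is a minimum.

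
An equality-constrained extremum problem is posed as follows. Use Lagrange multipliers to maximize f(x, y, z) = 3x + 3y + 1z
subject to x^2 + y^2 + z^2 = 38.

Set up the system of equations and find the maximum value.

Lagrange conditions: 3 = 2*lambda*x, 3 = 2*lambda*y, 1 = 2*lambda*z
So x:3 = y:3 = z:1, i.e. x = 3t, y = 3t, z = 1t
Constraint: t^2*(3^2 + 3^2 + 1^2) = 38
  t^2 * 19 = 38  =>  t = sqrt(2)
Maximum = 3*3t + 3*3t + 1*1t = 19*sqrt(2) = sqrt(722)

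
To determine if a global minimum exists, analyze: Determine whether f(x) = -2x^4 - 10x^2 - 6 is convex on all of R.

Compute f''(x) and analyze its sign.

f(x) = -2x^4 - 10x^2 - 6
f'(x) = -8x^3 + -20x
f''(x) = -24x^2 + -20
f''(x) = -24x^2 + -20 <= -20 < 0 for all x
Therefore, f is concave on R.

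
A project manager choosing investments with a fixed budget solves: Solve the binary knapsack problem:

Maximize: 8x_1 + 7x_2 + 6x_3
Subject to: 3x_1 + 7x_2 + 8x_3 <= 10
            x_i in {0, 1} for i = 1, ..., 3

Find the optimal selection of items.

Items: item 1 (v=8, w=3), item 2 (v=7, w=7), item 3 (v=6, w=8)
Capacity: 10
Checking all 8 subsets (w = total weight, v = total value):
  {}: w = 0, v = 0
  {1}: w = 3, v = 8
  {2}: w = 7, v = 7
  {3}: w = 8, v = 6
  {1, 2}: w = 10, v = 15
  {1, 3}: w = 11 > 10, infeasible
  {2, 3}: w = 15 > 10, infeasible
  {1, 2, 3}: w = 18 > 10, infeasible
Best feasible subset: items [1, 2]
Total weight: 10 <= 10, total value: 15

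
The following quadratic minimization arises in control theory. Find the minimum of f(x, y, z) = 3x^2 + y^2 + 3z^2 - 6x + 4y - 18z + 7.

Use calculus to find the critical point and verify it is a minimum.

f(x,y,z) = 3x^2 + y^2 + 3z^2 - 6x + 4y - 18z + 7
df/dx = 6x + (-6) = 0 => x = 1
df/dy = 2y + (4) = 0 => y = -2
df/dz = 6z + (-18) = 0 => z = 3
f(1,-2,3) = 3*(1)^2 + 1*(-2)^2 + 3*(3)^2 + -6*(1) + 4*(-2) + -18*(3) + 7 = -27
Hessian is diagonal with entries 6, 2, 6 > 0, confirmed minimum.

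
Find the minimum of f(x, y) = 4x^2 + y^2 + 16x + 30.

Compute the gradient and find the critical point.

f(x,y) = 4x^2 + y^2 + 16x + 30
df/dx = 8x + (16) = 0  =>  x = -2
df/dy = 2y + (0) = 0  =>  y = 0
f(-2, 0) = 4*(-2)^2 + 1*(0)^2 + 16*(-2) + 30 = 14
Hessian is diagonal with entries 8, 2 > 0, so this is a minimum.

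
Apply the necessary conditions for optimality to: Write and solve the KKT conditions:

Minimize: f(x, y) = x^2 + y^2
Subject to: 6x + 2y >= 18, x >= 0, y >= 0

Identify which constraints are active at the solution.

KKT conditions for min x^2 + y^2 s.t. 6x + 2y >= 18, x >= 0, y >= 0:
Stationarity: 2x = mu*6 + mu_x, 2y = mu*2 + mu_y, with mu, mu_x, mu_y >= 0
Complementary slackness: mu*(6x + 2y - 18) = 0, mu_x*x = 0, mu_y*y = 0
(0, 0) is infeasible (6*0 + 2*0 < 18), so if mu = 0 stationarity would force x = mu_x/2 >= 0, y = mu_y/2 >= 0 with mu_x*x = mu_y*y = 0, i.e. x = y = 0: contradiction. Hence mu > 0 and 6x + 2y = 18 is active.
Try x > 0, y > 0 (so mu_x = mu_y = 0): x = 6*mu/2, y = 2*mu/2
Substitute: 6*(6*mu/2) + 2*(2*mu/2) = 18
  mu*40/2 = 18 => mu = 9/10
x* = 27/10 > 0, y* = 9/10 > 0, consistent with mu_x = mu_y = 0.
f is convex and the constraints are linear, so this KKT point is the global minimum.
f* = 81/10
Active constraints: 6x + 2y >= 18 (holds with equality, mu = 9/10 > 0); x >= 0 and y >= 0 are inactive (mu_x = mu_y = 0).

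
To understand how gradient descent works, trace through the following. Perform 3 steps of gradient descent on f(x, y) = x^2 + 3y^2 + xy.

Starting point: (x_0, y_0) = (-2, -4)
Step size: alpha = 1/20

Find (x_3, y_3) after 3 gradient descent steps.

f(x,y) = x^2 + 3y^2 + xy
grad_x = 2x + 1y, grad_y = 6y + 1x
Step 1: grad = (-8, -26), (-8/5, -27/10)
Step 2: grad = (-59/10, -89/5), (-261/200, -181/100)
Step 3: grad = (-221/50, -2433/200), (-271/250, -4807/4000)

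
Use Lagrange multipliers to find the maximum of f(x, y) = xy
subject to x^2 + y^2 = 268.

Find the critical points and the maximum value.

Lagrange conditions: y = 2*lambda*x and x = 2*lambda*y
If x = 0 then y = 0, violating the constraint, so x, y != 0.
Dividing: y/x = x/y => x^2 = y^2 => y = x or y = -x
Constraint: 2x^2 = 268 => x^2 = 134 => x = +/-sqrt(134)
Critical points: (sqrt(134), sqrt(134)), (-sqrt(134), -sqrt(134)), (sqrt(134), -sqrt(134)), (-sqrt(134), sqrt(134))
  y = x:  xy = x^2 = 134  at (sqrt(134), sqrt(134)) and (-sqrt(134), -sqrt(134))
  y = -x: xy = -x^2 = -134 at (sqrt(134), -sqrt(134)) and (-sqrt(134), sqrt(134))
Maximum xy = 134 at (sqrt(134), sqrt(134)) and (-sqrt(134), -sqrt(134))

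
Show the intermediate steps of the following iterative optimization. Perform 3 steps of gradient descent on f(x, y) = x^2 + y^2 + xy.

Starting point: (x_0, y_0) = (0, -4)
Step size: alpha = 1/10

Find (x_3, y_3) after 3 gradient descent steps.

f(x,y) = x^2 + y^2 + xy
grad_x = 2x + 1y, grad_y = 2y + 1x
Step 1: grad = (-4, -8), (2/5, -16/5)
Step 2: grad = (-12/5, -6), (16/25, -13/5)
Step 3: grad = (-33/25, -114/25), (193/250, -268/125)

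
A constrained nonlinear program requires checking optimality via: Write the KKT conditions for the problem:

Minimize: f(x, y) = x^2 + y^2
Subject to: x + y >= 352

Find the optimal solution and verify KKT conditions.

KKT conditions for min x^2 + y^2 s.t. x + y >= 352:
Stationarity: 2x = mu, 2y = mu
So x = y = mu/2.
Complementary slackness: mu*(x + y - 352) = 0
Primal feasibility: x + y >= 352; dual feasibility: mu >= 0
If mu = 0 then x = y = 0, but 0 + 0 < 352 is infeasible, so the constraint is active.
Constraint active: x + y = 2*(mu/2) = 352 => mu = 352
x = y = 176, f = 61952
Verify: stationarity 2*176 = 352 = mu; primal 176 + 176 = 352 >= 352; dual mu = 352 >= 0; complementary slackness 352*(352 - 352) = 0. All KKT conditions hold.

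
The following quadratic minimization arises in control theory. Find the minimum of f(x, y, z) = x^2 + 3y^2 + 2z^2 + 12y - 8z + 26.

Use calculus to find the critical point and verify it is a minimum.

f(x,y,z) = x^2 + 3y^2 + 2z^2 + 12y - 8z + 26
df/dx = 2x + (0) = 0 => x = 0
df/dy = 6y + (12) = 0 => y = -2
df/dz = 4z + (-8) = 0 => z = 2
f(0,-2,2) = 1*(0)^2 + 3*(-2)^2 + 2*(2)^2 + 12*(-2) + -8*(2) + 26 = 6
Hessian is diagonal with entries 2, 6, 4 > 0, confirmed minimum.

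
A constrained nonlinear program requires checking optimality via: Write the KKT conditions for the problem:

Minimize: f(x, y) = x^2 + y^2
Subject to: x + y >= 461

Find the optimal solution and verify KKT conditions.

KKT conditions for min x^2 + y^2 s.t. x + y >= 461:
Stationarity: 2x = mu, 2y = mu
So x = y = mu/2.
Complementary slackness: mu*(x + y - 461) = 0
Primal feasibility: x + y >= 461; dual feasibility: mu >= 0
If mu = 0 then x = y = 0, but 0 + 0 < 461 is infeasible, so the constraint is active.
Constraint active: x + y = 2*(mu/2) = 461 => mu = 461
x = y = 461/2, f = 212521/2
Verify: stationarity 2*(461/2) = 461 = mu; primal 461/2 + 461/2 = 461 >= 461; dual mu = 461 >= 0; complementary slackness 461*(461 - 461) = 0. All KKT conditions hold.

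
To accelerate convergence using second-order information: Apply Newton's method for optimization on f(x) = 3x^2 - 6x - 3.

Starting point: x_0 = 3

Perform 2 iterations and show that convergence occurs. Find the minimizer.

f(x) = 3x^2 - 6x - 3, f'(x) = 6x + (-6), f''(x) = 6
Step 1: f'(3) = 12, x_1 = 3 - 12/6 = 1
Step 2: f'(1) = 0, x_2 = 1 (converged)
Newton's method converges in 1 step for quadratics.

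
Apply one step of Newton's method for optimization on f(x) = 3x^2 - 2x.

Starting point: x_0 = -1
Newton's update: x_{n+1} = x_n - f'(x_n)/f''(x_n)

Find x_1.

f(x) = 3x^2 - 2x
f'(x) = 6x + (-2), f''(x) = 6
Newton step: x_1 = x_0 - f'(x_0)/f''(x_0)
f'(-1) = -8
x_1 = -1 - -8/6 = 1/3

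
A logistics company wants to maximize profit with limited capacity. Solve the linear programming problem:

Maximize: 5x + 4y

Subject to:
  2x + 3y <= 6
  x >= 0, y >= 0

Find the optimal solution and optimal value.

The feasible region has vertices at [(0, 0), (3, 0), (0, 2)].
Checking objective 5x + 4y at each vertex:
  (0, 0): 5*0 + 4*0 = 0
  (3, 0): 5*3 + 4*0 = 15
  (0, 2): 5*0 + 4*2 = 8
Maximum is 15 at (3, 0).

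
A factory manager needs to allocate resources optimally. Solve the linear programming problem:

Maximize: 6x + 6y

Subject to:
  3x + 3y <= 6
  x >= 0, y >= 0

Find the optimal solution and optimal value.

The feasible region has vertices at [(0, 0), (2, 0), (0, 2)].
Checking objective 6x + 6y at each vertex:
  (0, 0): 6*0 + 6*0 = 0
  (2, 0): 6*2 + 6*0 = 12
  (0, 2): 6*0 + 6*2 = 12
Maximum is 12 at (2, 0).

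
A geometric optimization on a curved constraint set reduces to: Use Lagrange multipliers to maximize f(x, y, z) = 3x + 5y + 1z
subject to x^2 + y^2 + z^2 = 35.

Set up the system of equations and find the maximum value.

Lagrange conditions: 3 = 2*lambda*x, 5 = 2*lambda*y, 1 = 2*lambda*z
So x:3 = y:5 = z:1, i.e. x = 3t, y = 5t, z = 1t
Constraint: t^2*(3^2 + 5^2 + 1^2) = 35
  t^2 * 35 = 35  =>  t = sqrt(1)
Maximum = 3*3t + 5*5t + 1*1t = 35*sqrt(1) = 35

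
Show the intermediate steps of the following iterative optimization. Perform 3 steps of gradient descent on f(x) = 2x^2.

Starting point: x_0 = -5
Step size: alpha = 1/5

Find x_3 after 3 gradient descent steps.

f(x) = 2x^2, f'(x) = 4x + (0)
Step 1: f'(-5) = -20, x_1 = -5 - 1/5 * -20 = -1
Step 2: f'(-1) = -4, x_2 = -1 - 1/5 * -4 = -1/5
Step 3: f'(-1/5) = -4/5, x_3 = -1/5 - 1/5 * -4/5 = -1/25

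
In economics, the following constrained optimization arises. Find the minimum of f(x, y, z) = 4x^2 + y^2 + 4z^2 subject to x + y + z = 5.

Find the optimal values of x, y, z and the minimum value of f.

Using Lagrange multipliers on f = 4x^2 + y^2 + 4z^2 with constraint x + y + z = 5:
Conditions: 2*4*x = lambda, 2*1*y = lambda, 2*4*z = lambda
So x = lambda/8, y = lambda/2, z = lambda/8
Substituting into constraint: lambda * (3/4) = 5
lambda = 20/3
x = 5/6, y = 10/3, z = 5/6
Minimum value = 50/3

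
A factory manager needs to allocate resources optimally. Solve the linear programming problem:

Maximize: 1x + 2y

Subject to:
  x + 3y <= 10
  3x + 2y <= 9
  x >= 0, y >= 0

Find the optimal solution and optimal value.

Feasible vertices: (0, 0), (0, 10/3), (1, 3), (3, 0)
Objective 1x + 2y at each:
  (0, 0): 0
  (0, 10/3): 20/3
  (1, 3): 7
  (3, 0): 3
Maximum is 7 at (1, 3).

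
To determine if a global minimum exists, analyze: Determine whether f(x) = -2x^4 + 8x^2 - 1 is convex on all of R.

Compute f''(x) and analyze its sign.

f(x) = -2x^4 + 8x^2 - 1
f'(x) = -8x^3 + 16x
f''(x) = -24x^2 + 16
f''(x) = -24x^2 + 16 -> -inf as |x| -> inf
Therefore, f is not globally convex on R.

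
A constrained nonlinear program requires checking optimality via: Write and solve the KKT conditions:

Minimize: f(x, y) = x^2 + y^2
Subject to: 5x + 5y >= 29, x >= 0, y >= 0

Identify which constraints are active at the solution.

KKT conditions for min x^2 + y^2 s.t. 5x + 5y >= 29, x >= 0, y >= 0:
Stationarity: 2x = mu*5 + mu_x, 2y = mu*5 + mu_y, with mu, mu_x, mu_y >= 0
Complementary slackness: mu*(5x + 5y - 29) = 0, mu_x*x = 0, mu_y*y = 0
(0, 0) is infeasible (5*0 + 5*0 < 29), so if mu = 0 stationarity would force x = mu_x/2 >= 0, y = mu_y/2 >= 0 with mu_x*x = mu_y*y = 0, i.e. x = y = 0: contradiction. Hence mu > 0 and 5x + 5y = 29 is active.
Try x > 0, y > 0 (so mu_x = mu_y = 0): x = 5*mu/2, y = 5*mu/2
Substitute: 5*(5*mu/2) + 5*(5*mu/2) = 29
  mu*50/2 = 29 => mu = 29/25
x* = 29/10 > 0, y* = 29/10 > 0, consistent with mu_x = mu_y = 0.
f is convex and the constraints are linear, so this KKT point is the global minimum.
f* = 841/50
Active constraints: 5x + 5y >= 29 (holds with equality, mu = 29/25 > 0); x >= 0 and y >= 0 are inactive (mu_x = mu_y = 0).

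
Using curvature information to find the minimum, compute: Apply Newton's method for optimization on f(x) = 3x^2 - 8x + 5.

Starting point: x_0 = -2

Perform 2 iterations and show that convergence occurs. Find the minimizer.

f(x) = 3x^2 - 8x + 5, f'(x) = 6x + (-8), f''(x) = 6
Step 1: f'(-2) = -20, x_1 = -2 - -20/6 = 4/3
Step 2: f'(4/3) = 0, x_2 = 4/3 (converged)
Newton's method converges in 1 step for quadratics.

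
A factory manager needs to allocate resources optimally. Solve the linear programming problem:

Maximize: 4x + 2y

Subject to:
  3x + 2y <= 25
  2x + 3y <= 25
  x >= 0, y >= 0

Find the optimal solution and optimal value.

Feasible vertices: (0, 0), (0, 25/3), (5, 5), (25/3, 0)
Objective 4x + 2y at each:
  (0, 0): 0
  (0, 25/3): 50/3
  (5, 5): 30
  (25/3, 0): 100/3
Maximum is 100/3 at (25/3, 0).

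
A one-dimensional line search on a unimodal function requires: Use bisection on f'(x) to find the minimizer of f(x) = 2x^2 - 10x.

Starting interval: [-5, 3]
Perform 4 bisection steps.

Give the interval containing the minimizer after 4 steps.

Finding critical point of f(x) = 2x^2 - 10x using bisection on f'(x) = 4x + -10.
f'(x) = 0 when x = 5/2.
Starting interval: [-5, 3]
Step 1: mid = -1, f'(mid) = -14, new interval = [-1, 3]
Step 2: mid = 1, f'(mid) = -6, new interval = [1, 3]
Step 3: mid = 2, f'(mid) = -2, new interval = [2, 3]
Step 4: mid = 5/2, f'(mid) = 0, new interval = [5/2, 5/2]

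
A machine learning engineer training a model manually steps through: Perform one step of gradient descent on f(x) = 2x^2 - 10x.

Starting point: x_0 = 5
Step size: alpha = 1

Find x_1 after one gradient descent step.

f(x) = 2x^2 - 10x
f'(x) = 4x - 10
f'(5) = 4*5 + (-10) = 10
x_1 = x_0 - alpha * f'(x_0) = 5 - 1 * 10 = -5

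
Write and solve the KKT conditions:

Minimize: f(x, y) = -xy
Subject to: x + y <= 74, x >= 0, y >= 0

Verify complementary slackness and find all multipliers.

Problem: min -xy s.t. x + y <= 74 (multiplier lambda), x >= 0 (mu_x), y >= 0 (mu_y)
KKT stationarity: -y + lambda - mu_x = 0, -x + lambda - mu_y = 0, with lambda, mu_x, mu_y >= 0
Complementary slackness: lambda*(x + y - 74) = 0, mu_x*x = 0, mu_y*y = 0
If lambda = 0: y = -mu_x <= 0 and x = -mu_y <= 0 force x = y = 0 with f = 0; but x = y = 37 is feasible with f = -1369 < 0, so this is not the minimum. Hence lambda > 0 and x + y = 74.
Try x > 0, y > 0 (so mu_x = mu_y = 0): y = lambda, x = lambda => x = y = lambda
x + y = 74 => 2*lambda = 74 => lambda = 37
x* = y* = 37 > 0, consistent with mu_x = mu_y = 0.
(Any feasible point with x = 0 or y = 0 has f = 0 > -1369, so the minimum is not on those boundaries.)
min(-xy) = -1369 (i.e. max xy = 1369)
Multipliers: lambda = 37, mu_x = 0, mu_y = 0
Complementary slackness: lambda*(x + y - 74) = 37*(37 + 37 - 74) = 0, mu_x*x = 0*37 = 0, mu_y*y = 0*37 = 0. Satisfied.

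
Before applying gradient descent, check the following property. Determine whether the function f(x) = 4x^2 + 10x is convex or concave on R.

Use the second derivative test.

f(x) = 4x^2 + 10x
f'(x) = 8x + 10
f''(x) = 8
Since f''(x) = 8 > 0 for all x, f is convex on R.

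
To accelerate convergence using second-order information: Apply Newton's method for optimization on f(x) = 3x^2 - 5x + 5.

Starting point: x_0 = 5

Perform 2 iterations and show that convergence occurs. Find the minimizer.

f(x) = 3x^2 - 5x + 5, f'(x) = 6x + (-5), f''(x) = 6
Step 1: f'(5) = 25, x_1 = 5 - 25/6 = 5/6
Step 2: f'(5/6) = 0, x_2 = 5/6 (converged)
Newton's method converges in 1 step for quadratics.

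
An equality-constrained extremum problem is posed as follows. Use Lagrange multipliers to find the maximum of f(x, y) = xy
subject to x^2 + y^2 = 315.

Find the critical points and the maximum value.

Lagrange conditions: y = 2*lambda*x and x = 2*lambda*y
If x = 0 then y = 0, violating the constraint, so x, y != 0.
Dividing: y/x = x/y => x^2 = y^2 => y = x or y = -x
Constraint: 2x^2 = 315 => x^2 = 315/2 => x = +/-sqrt(315/2)
Critical points: (sqrt(315/2), sqrt(315/2)), (-sqrt(315/2), -sqrt(315/2)), (sqrt(315/2), -sqrt(315/2)), (-sqrt(315/2), sqrt(315/2))
  y = x:  xy = x^2 = 315/2  at (sqrt(315/2), sqrt(315/2)) and (-sqrt(315/2), -sqrt(315/2))
  y = -x: xy = -x^2 = -315/2 at (sqrt(315/2), -sqrt(315/2)) and (-sqrt(315/2), sqrt(315/2))
Maximum xy = 315/2 at (sqrt(315/2), sqrt(315/2)) and (-sqrt(315/2), -sqrt(315/2))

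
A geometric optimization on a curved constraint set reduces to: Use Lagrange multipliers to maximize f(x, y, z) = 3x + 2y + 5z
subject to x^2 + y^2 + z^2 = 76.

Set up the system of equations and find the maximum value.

Lagrange conditions: 3 = 2*lambda*x, 2 = 2*lambda*y, 5 = 2*lambda*z
So x:3 = y:2 = z:5, i.e. x = 3t, y = 2t, z = 5t
Constraint: t^2*(3^2 + 2^2 + 5^2) = 76
  t^2 * 38 = 76  =>  t = sqrt(2)
Maximum = 3*3t + 2*2t + 5*5t = 38*sqrt(2) = sqrt(2888)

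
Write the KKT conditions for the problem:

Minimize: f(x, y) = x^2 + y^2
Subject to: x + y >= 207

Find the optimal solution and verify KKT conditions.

KKT conditions for min x^2 + y^2 s.t. x + y >= 207:
Stationarity: 2x = mu, 2y = mu
So x = y = mu/2.
Complementary slackness: mu*(x + y - 207) = 0
Primal feasibility: x + y >= 207; dual feasibility: mu >= 0
If mu = 0 then x = y = 0, but 0 + 0 < 207 is infeasible, so the constraint is active.
Constraint active: x + y = 2*(mu/2) = 207 => mu = 207
x = y = 207/2, f = 42849/2
Verify: stationarity 2*(207/2) = 207 = mu; primal 207/2 + 207/2 = 207 >= 207; dual mu = 207 >= 0; complementary slackness 207*(207 - 207) = 0. All KKT conditions hold.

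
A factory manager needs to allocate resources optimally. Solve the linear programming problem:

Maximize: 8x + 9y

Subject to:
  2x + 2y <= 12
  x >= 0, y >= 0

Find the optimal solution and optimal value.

The feasible region has vertices at [(0, 0), (6, 0), (0, 6)].
Checking objective 8x + 9y at each vertex:
  (0, 0): 8*0 + 9*0 = 0
  (6, 0): 8*6 + 9*0 = 48
  (0, 6): 8*0 + 9*6 = 54
Maximum is 54 at (0, 6).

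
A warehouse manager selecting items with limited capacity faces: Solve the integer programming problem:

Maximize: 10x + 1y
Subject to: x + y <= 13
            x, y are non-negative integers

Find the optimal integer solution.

Objective: 10x + 1y, constraint: x + y <= 13
Coefficient of x is 10 >= coefficient of y is 1, so allocate the entire budget to x.
Optimal: x = 13, y = 0, value = 130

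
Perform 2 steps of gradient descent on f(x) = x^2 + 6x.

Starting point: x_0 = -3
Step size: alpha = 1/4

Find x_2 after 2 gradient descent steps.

f(x) = x^2 + 6x, f'(x) = 2x + (6)
Step 1: f'(-3) = 0, x_1 = -3 - 1/4 * 0 = -3
Step 2: f'(-3) = 0, x_2 = -3 - 1/4 * 0 = -3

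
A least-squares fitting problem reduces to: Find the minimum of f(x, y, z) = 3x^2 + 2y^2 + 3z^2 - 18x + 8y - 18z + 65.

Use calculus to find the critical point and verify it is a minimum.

f(x,y,z) = 3x^2 + 2y^2 + 3z^2 - 18x + 8y - 18z + 65
df/dx = 6x + (-18) = 0 => x = 3
df/dy = 4y + (8) = 0 => y = -2
df/dz = 6z + (-18) = 0 => z = 3
f(3,-2,3) = 3*(3)^2 + 2*(-2)^2 + 3*(3)^2 + -18*(3) + 8*(-2) + -18*(3) + 65 = 3
Hessian is diagonal with entries 6, 4, 6 > 0, confirmed minimum.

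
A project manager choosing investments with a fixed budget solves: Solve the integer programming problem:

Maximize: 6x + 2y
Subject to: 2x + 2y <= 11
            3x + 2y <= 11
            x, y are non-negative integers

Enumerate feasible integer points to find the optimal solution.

Constraint 1: 2x + 2y <= 11
Constraint 2: 3x + 2y <= 11
Feasible x range (need y >= 0): 0 <= x <= min(11/2, 11/3) => x in {0, ..., 3}.
Enumerate feasible integer points row by row (the coefficient of y is 2 > 0, so for each x the largest feasible y gives the best value):
  x = 0: y <= min((11 - 2*0)/2, (11 - 3*0)/2) => y in {0, ..., 5}; best 6*0 + 2*5 = 10
  x = 1: y <= min((11 - 2*1)/2, (11 - 3*1)/2) => y in {0, ..., 4}; best 6*1 + 2*4 = 14
  x = 2: y <= min((11 - 2*2)/2, (11 - 3*2)/2) => y in {0, ..., 2}; best 6*2 + 2*2 = 16
  x = 3: y <= min((11 - 2*3)/2, (11 - 3*3)/2) => y in {0, ..., 1}; best 6*3 + 2*1 = 20
The maximum 6x + 2y = 20 is achieved at x = 3, y = 1.
Check: 2*3 + 2*1 = 8 <= 11 and 3*3 + 2*1 = 11 <= 11.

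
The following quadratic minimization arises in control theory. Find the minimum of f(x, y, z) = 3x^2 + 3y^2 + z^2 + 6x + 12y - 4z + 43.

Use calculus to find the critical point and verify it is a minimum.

f(x,y,z) = 3x^2 + 3y^2 + z^2 + 6x + 12y - 4z + 43
df/dx = 6x + (6) = 0 => x = -1
df/dy = 6y + (12) = 0 => y = -2
df/dz = 2z + (-4) = 0 => z = 2
f(-1,-2,2) = 3*(-1)^2 + 3*(-2)^2 + 1*(2)^2 + 6*(-1) + 12*(-2) + -4*(2) + 43 = 24
Hessian is diagonal with entries 6, 6, 2 > 0, confirmed minimum.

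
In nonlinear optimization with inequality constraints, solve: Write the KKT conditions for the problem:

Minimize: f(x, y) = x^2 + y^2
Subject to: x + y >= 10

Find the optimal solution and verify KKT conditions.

KKT conditions for min x^2 + y^2 s.t. x + y >= 10:
Stationarity: 2x = mu, 2y = mu
So x = y = mu/2.
Complementary slackness: mu*(x + y - 10) = 0
Primal feasibility: x + y >= 10; dual feasibility: mu >= 0
If mu = 0 then x = y = 0, but 0 + 0 < 10 is infeasible, so the constraint is active.
Constraint active: x + y = 2*(mu/2) = 10 => mu = 10
x = y = 5, f = 50
Verify: stationarity 2*5 = 10 = mu; primal 5 + 5 = 10 >= 10; dual mu = 10 >= 0; complementary slackness 10*(10 - 10) = 0. All KKT conditions hold.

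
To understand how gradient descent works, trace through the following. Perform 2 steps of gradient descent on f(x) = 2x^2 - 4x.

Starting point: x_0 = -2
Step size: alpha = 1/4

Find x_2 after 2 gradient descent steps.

f(x) = 2x^2 - 4x, f'(x) = 4x + (-4)
Step 1: f'(-2) = -12, x_1 = -2 - 1/4 * -12 = 1
Step 2: f'(1) = 0, x_2 = 1 - 1/4 * 0 = 1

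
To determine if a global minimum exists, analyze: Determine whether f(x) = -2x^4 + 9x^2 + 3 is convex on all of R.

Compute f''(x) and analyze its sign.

f(x) = -2x^4 + 9x^2 + 3
f'(x) = -8x^3 + 18x
f''(x) = -24x^2 + 18
f''(x) = -24x^2 + 18 -> -inf as |x| -> inf
Therefore, f is not globally convex on R.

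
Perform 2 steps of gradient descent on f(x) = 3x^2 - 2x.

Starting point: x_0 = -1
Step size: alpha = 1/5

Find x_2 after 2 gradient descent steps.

f(x) = 3x^2 - 2x, f'(x) = 6x + (-2)
Step 1: f'(-1) = -8, x_1 = -1 - 1/5 * -8 = 3/5
Step 2: f'(3/5) = 8/5, x_2 = 3/5 - 1/5 * 8/5 = 7/25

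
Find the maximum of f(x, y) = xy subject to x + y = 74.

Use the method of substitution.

Substitute y = 74 - x into f(x,y) = xy:
g(x) = x(74 - x) = 74x - x^2
g'(x) = 74 - 2x = 0  =>  x = 37
y = 74 - 37 = 37
Maximum value = 37 * 37 = 1369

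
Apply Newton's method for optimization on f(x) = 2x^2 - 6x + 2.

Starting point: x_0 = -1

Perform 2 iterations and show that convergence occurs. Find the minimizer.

f(x) = 2x^2 - 6x + 2, f'(x) = 4x + (-6), f''(x) = 4
Step 1: f'(-1) = -10, x_1 = -1 - -10/4 = 3/2
Step 2: f'(3/2) = 0, x_2 = 3/2 (converged)
Newton's method converges in 1 step for quadratics.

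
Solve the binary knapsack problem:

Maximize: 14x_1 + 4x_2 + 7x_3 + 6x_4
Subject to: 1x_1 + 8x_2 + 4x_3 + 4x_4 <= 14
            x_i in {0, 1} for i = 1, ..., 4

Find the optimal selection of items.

Items: item 1 (v=14, w=1), item 2 (v=4, w=8), item 3 (v=7, w=4), item 4 (v=6, w=4)
Capacity: 14
Checking all 16 subsets (w = total weight, v = total value):
  {}: w = 0, v = 0
  {1}: w = 1, v = 14
  {2}: w = 8, v = 4
  {3}: w = 4, v = 7
  {4}: w = 4, v = 6
  {1, 2}: w = 9, v = 18
  {1, 3}: w = 5, v = 21
  {1, 4}: w = 5, v = 20
  {2, 3}: w = 12, v = 11
  {2, 4}: w = 12, v = 10
  {3, 4}: w = 8, v = 13
  {1, 2, 3}: w = 13, v = 25
  {1, 2, 4}: w = 13, v = 24
  {1, 3, 4}: w = 9, v = 27
  {2, 3, 4}: w = 16 > 14, infeasible
  {1, 2, 3, 4}: w = 17 > 14, infeasible
Best feasible subset: items [1, 3, 4]
Total weight: 9 <= 14, total value: 27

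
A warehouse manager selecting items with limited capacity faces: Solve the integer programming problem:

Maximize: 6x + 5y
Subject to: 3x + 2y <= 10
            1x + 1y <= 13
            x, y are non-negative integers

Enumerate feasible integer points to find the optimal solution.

Constraint 1: 3x + 2y <= 10
Constraint 2: 1x + 1y <= 13
Feasible x range (need y >= 0): 0 <= x <= min(10/3, 13/1) => x in {0, ..., 3}.
Enumerate feasible integer points row by row (the coefficient of y is 5 > 0, so for each x the largest feasible y gives the best value):
  x = 0: y <= min((10 - 3*0)/2, (13 - 1*0)/1) => y in {0, ..., 5}; best 6*0 + 5*5 = 25
  x = 1: y <= min((10 - 3*1)/2, (13 - 1*1)/1) => y in {0, ..., 3}; best 6*1 + 5*3 = 21
  x = 2: y <= min((10 - 3*2)/2, (13 - 1*2)/1) => y in {0, ..., 2}; best 6*2 + 5*2 = 22
  x = 3: y <= min((10 - 3*3)/2, (13 - 1*3)/1) => y in {0}; best 6*3 + 5*0 = 18
The maximum 6x + 5y = 25 is achieved at x = 0, y = 5.
Check: 3*0 + 2*5 = 10 <= 10 and 1*0 + 1*5 = 5 <= 13.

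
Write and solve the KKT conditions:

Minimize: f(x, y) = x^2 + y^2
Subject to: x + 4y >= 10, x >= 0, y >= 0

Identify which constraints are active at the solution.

KKT conditions for min x^2 + y^2 s.t. 1x + 4y >= 10, x >= 0, y >= 0:
Stationarity: 2x = mu*1 + mu_x, 2y = mu*4 + mu_y, with mu, mu_x, mu_y >= 0
Complementary slackness: mu*(x + 4y - 10) = 0, mu_x*x = 0, mu_y*y = 0
(0, 0) is infeasible (1*0 + 4*0 < 10), so if mu = 0 stationarity would force x = mu_x/2 >= 0, y = mu_y/2 >= 0 with mu_x*x = mu_y*y = 0, i.e. x = y = 0: contradiction. Hence mu > 0 and x + 4y = 10 is active.
Try x > 0, y > 0 (so mu_x = mu_y = 0): x = 1*mu/2, y = 4*mu/2
Substitute: 1*(1*mu/2) + 4*(4*mu/2) = 10
  mu*17/2 = 10 => mu = 20/17
x* = 10/17 > 0, y* = 40/17 > 0, consistent with mu_x = mu_y = 0.
f is convex and the constraints are linear, so this KKT point is the global minimum.
f* = 100/17
Active constraints: x + 4y >= 10 (holds with equality, mu = 20/17 > 0); x >= 0 and y >= 0 are inactive (mu_x = mu_y = 0).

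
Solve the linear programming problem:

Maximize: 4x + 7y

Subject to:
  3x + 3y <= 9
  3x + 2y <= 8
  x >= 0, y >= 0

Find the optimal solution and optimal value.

Feasible vertices: (0, 0), (0, 3), (2, 1), (8/3, 0)
Objective 4x + 7y at each:
  (0, 0): 0
  (0, 3): 21
  (2, 1): 15
  (8/3, 0): 32/3
Maximum is 21 at (0, 3).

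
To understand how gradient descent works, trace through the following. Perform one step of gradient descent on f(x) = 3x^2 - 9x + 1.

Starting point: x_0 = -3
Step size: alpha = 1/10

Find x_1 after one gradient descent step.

f(x) = 3x^2 - 9x + 1
f'(x) = 6x - 9
f'(-3) = 6*-3 + (-9) = -27
x_1 = x_0 - alpha * f'(x_0) = -3 - 1/10 * -27 = -3/10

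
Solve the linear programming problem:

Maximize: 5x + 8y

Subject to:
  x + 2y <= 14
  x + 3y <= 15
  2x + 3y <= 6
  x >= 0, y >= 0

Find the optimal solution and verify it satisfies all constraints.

Feasible vertices: (0, 0), (0, 2), (3, 0)
Objective 5x + 8y at each vertex:
  (0, 0): 0
  (0, 2): 16
  (3, 0): 15
Maximum is 16 at (0, 2).
Verify constraints at (x, y) = (0, 2):
  1*0 + 2*2 = 4 <= 14
  1*0 + 3*2 = 6 <= 15
  2*0 + 3*2 = 6 <= 6 (active)
  x = 0 >= 0, y = 2 >= 0. All constraints satisfied.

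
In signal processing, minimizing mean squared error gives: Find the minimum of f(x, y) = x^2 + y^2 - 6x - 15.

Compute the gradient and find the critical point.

f(x,y) = x^2 + y^2 - 6x - 15
df/dx = 2x + (-6) = 0  =>  x = 3
df/dy = 2y + (0) = 0  =>  y = 0
f(3, 0) = 1*(3)^2 + 1*(0)^2 + -6*(3) + -15 = -24
Hessian is diagonal with entries 2, 2 > 0, so this is a minimum.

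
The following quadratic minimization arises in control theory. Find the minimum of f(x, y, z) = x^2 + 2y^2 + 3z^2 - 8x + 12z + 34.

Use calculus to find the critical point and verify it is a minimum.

f(x,y,z) = x^2 + 2y^2 + 3z^2 - 8x + 12z + 34
df/dx = 2x + (-8) = 0 => x = 4
df/dy = 4y + (0) = 0 => y = 0
df/dz = 6z + (12) = 0 => z = -2
f(4,0,-2) = 1*(4)^2 + 2*(0)^2 + 3*(-2)^2 + -8*(4) + 12*(-2) + 34 = 6
Hessian is diagonal with entries 2, 4, 6 > 0, confirmed minimum.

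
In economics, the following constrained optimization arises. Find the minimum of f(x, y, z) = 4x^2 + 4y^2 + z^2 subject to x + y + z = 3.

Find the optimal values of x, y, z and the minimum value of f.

Using Lagrange multipliers on f = 4x^2 + 4y^2 + z^2 with constraint x + y + z = 3:
Conditions: 2*4*x = lambda, 2*4*y = lambda, 2*1*z = lambda
So x = lambda/8, y = lambda/8, z = lambda/2
Substituting into constraint: lambda * (3/4) = 3
lambda = 4
x = 1/2, y = 1/2, z = 2
Minimum value = 6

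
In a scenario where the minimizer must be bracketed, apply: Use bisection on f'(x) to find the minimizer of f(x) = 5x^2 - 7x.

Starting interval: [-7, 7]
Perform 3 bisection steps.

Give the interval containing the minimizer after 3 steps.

Finding critical point of f(x) = 5x^2 - 7x using bisection on f'(x) = 10x + -7.
f'(x) = 0 when x = 7/10.
Starting interval: [-7, 7]
Step 1: mid = 0, f'(mid) = -7, new interval = [0, 7]
Step 2: mid = 7/2, f'(mid) = 28, new interval = [0, 7/2]
Step 3: mid = 7/4, f'(mid) = 21/2, new interval = [0, 7/4]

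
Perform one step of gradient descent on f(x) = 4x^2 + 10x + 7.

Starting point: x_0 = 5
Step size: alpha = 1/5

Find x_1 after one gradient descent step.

f(x) = 4x^2 + 10x + 7
f'(x) = 8x + 10
f'(5) = 8*5 + (10) = 50
x_1 = x_0 - alpha * f'(x_0) = 5 - 1/5 * 50 = -5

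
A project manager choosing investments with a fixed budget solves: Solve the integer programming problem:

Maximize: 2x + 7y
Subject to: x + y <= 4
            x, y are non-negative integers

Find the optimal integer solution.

Objective: 2x + 7y, constraint: x + y <= 4
Coefficient of y is 7 > coefficient of x is 2, so allocate the entire budget to y.
Optimal: x = 0, y = 4, value = 28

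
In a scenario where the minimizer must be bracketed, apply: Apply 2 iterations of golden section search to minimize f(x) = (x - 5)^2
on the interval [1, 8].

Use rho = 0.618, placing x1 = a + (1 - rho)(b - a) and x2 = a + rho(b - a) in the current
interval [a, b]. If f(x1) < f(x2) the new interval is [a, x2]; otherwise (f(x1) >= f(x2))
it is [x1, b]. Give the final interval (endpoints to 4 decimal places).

Golden section search for min of f(x) = (x - 5)^2 on [1, 8].
Each step: x1 = a + (1 - rho)(b - a), x2 = a + rho(b - a); if f(x1) < f(x2) keep [a, x2], otherwise keep [x1, b].
Step 1: [1.0000, 8.0000], x1=3.6740 (f=1.7583), x2=5.3260 (f=0.1063); f(x1) > f(x2) => keep [3.6740, 8.0000]
Step 2: [3.6740, 8.0000], x1=5.3265 (f=0.1066), x2=6.3475 (f=1.8157); f(x1) < f(x2) => keep [3.6740, 6.3475]
Final interval: [3.6740, 6.3475]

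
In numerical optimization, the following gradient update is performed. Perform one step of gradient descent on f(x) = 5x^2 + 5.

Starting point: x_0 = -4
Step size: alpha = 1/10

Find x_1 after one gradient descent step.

f(x) = 5x^2 + 5
f'(x) = 10x + 0
f'(-4) = 10*-4 + (0) = -40
x_1 = x_0 - alpha * f'(x_0) = -4 - 1/10 * -40 = 0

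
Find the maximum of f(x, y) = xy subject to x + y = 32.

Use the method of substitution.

Substitute y = 32 - x into f(x,y) = xy:
g(x) = x(32 - x) = 32x - x^2
g'(x) = 32 - 2x = 0  =>  x = 16
y = 32 - 16 = 16
Maximum value = 16 * 16 = 256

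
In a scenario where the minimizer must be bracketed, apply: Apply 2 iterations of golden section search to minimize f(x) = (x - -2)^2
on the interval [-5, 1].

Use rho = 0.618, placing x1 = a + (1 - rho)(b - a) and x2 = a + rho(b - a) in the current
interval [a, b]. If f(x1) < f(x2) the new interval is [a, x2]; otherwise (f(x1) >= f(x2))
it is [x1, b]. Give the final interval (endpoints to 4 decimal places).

Golden section search for min of f(x) = (x - -2)^2 on [-5, 1].
Each step: x1 = a + (1 - rho)(b - a), x2 = a + rho(b - a); if f(x1) < f(x2) keep [a, x2], otherwise keep [x1, b].
Step 1: [-5.0000, 1.0000], x1=-2.7080 (f=0.5013), x2=-1.2920 (f=0.5013); f(x1) = f(x2) (tie, not '<') => keep [-2.7080, 1.0000]
Step 2: [-2.7080, 1.0000], x1=-1.2915 (f=0.5019), x2=-0.4165 (f=2.5076); f(x1) < f(x2) => keep [-2.7080, -0.4165]
Final interval: [-2.7080, -0.4165]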